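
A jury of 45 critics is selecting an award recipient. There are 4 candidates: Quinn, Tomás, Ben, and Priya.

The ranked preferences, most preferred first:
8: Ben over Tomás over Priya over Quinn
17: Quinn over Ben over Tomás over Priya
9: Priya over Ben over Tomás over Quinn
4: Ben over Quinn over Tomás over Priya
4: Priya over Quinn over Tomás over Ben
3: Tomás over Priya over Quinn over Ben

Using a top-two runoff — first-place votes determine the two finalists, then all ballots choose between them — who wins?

Round 1 first-place votes: Quinn 17, Tomás 3, Ben 12, Priya 13. Quinn and Priya advance.
Runoff: Quinn is ranked above Priya on 21 ballots, Priya above Quinn on 24.

Priya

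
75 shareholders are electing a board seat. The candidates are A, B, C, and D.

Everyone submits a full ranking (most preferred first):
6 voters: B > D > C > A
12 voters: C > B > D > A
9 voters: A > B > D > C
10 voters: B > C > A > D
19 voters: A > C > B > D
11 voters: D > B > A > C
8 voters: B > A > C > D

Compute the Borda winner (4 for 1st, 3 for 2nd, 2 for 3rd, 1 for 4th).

A: 6×1 + 12×1 + 9×4 + 10×2 + 19×4 + 11×2 + 8×3 = 196
B: 6×4 + 12×3 + 9×3 + 10×4 + 19×2 + 11×3 + 8×4 = 230
C: 6×2 + 12×4 + 9×1 + 10×3 + 19×3 + 11×1 + 8×2 = 183
D: 6×3 + 12×2 + 9×2 + 10×1 + 19×1 + 11×4 + 8×1 = 141

B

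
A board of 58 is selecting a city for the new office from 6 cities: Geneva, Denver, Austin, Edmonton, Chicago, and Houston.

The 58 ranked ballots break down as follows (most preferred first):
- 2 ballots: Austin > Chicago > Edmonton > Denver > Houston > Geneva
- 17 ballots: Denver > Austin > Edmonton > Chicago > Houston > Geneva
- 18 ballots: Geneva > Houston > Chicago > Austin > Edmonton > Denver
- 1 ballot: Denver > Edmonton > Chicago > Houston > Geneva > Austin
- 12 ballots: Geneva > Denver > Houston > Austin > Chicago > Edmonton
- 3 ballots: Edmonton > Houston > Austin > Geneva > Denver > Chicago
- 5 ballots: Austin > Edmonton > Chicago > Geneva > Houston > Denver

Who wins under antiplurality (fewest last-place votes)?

Houston

Last-place votes: Geneva 19, Denver 23, Austin 1, Edmonton 12, Chicago 3, Houston 0.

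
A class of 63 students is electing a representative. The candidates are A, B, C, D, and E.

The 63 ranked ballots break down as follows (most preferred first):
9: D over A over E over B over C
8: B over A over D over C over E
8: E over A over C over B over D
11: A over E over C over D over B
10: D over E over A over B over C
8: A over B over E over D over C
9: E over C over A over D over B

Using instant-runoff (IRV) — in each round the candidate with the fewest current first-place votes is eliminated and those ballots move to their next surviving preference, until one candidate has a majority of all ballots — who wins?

A

Round 1: A 19, B 8, C 0, D 19, E 17. C eliminated.
Round 2: A 19, B 8, D 19, E 17. B eliminated.
Round 3: A 27, D 19, E 17. E eliminated.
Round 4: A 44, D 19. A has a majority (≥32).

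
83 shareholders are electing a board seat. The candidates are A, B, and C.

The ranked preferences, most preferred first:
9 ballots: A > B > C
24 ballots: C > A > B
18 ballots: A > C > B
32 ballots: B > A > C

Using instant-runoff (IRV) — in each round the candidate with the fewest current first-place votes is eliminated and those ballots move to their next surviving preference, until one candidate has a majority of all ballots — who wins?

A

Round 1: A 27, B 32, C 24. C eliminated.
Round 2: A 51, B 32. A has a majority (≥42).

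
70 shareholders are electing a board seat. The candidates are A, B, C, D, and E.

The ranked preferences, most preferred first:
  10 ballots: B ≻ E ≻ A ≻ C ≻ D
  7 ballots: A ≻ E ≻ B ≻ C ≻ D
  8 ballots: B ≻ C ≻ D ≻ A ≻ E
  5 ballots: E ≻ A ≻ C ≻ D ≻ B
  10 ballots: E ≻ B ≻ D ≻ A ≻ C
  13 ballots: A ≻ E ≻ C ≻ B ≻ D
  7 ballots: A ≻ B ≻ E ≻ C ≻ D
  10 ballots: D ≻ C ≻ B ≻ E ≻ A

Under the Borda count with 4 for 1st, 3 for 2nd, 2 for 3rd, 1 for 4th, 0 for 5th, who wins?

A: 10×2 + 7×4 + 8×1 + 5×3 + 10×1 + 13×4 + 7×4 + 10×0 = 161
B: 10×4 + 7×2 + 8×4 + 5×0 + 10×3 + 13×1 + 7×3 + 10×2 = 170
C: 10×1 + 7×1 + 8×3 + 5×2 + 10×0 + 13×2 + 7×1 + 10×3 = 114
D: 10×0 + 7×0 + 8×2 + 5×1 + 10×2 + 13×0 + 7×0 + 10×4 = 81
E: 10×3 + 7×3 + 8×0 + 5×4 + 10×4 + 13×3 + 7×2 + 10×1 = 174

E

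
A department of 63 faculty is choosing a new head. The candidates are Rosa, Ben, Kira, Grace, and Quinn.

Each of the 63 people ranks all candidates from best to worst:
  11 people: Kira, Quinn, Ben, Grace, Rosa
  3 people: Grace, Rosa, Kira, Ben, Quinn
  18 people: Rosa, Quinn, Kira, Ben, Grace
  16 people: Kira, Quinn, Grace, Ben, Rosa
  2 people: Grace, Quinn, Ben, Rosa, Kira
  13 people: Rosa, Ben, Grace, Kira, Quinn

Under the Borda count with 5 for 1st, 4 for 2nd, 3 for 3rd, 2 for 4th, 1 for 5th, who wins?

Kira

Rosa: 11×1 + 3×4 + 18×5 + 16×1 + 2×2 + 13×5 = 198
Ben: 11×3 + 3×2 + 18×2 + 16×2 + 2×3 + 13×4 = 165
Kira: 11×5 + 3×3 + 18×3 + 16×5 + 2×1 + 13×2 = 226
Grace: 11×2 + 3×5 + 18×1 + 16×3 + 2×5 + 13×3 = 152
Quinn: 11×4 + 3×1 + 18×4 + 16×4 + 2×4 + 13×1 = 204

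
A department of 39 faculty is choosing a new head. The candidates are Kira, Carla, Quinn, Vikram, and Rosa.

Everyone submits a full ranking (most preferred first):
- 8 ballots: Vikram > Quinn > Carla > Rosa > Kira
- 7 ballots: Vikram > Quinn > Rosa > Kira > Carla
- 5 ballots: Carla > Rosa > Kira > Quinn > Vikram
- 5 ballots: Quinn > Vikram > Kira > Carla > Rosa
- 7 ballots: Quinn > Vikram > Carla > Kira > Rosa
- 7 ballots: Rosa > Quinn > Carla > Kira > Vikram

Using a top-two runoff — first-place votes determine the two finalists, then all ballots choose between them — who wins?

Quinn

Round 1 first-place votes: Kira 0, Carla 5, Quinn 12, Vikram 15, Rosa 7. Vikram and Quinn advance.
Runoff: Vikram is ranked above Quinn on 15 ballots, Quinn above Vikram on 24.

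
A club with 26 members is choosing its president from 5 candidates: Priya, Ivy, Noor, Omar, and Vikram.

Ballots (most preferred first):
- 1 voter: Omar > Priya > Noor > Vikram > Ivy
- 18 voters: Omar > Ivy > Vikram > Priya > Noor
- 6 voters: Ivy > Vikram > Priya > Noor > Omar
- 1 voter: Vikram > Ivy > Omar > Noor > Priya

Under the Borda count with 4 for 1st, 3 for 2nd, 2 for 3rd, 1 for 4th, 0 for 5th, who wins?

Ivy

Priya: 1×3 + 18×1 + 6×2 + 1×0 = 33
Ivy: 1×0 + 18×3 + 6×4 + 1×3 = 81
Noor: 1×2 + 18×0 + 6×1 + 1×1 = 9
Omar: 1×4 + 18×4 + 6×0 + 1×2 = 78
Vikram: 1×1 + 18×2 + 6×3 + 1×4 = 59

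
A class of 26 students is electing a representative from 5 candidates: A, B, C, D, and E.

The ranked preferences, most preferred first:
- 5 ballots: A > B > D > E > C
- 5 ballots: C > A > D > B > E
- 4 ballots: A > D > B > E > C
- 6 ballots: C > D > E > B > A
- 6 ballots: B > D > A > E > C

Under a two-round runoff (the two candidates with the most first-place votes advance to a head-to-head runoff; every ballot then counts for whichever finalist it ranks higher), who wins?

Round 1 first-place votes: A 9, B 6, C 11, D 0, E 0. C and A advance.
Runoff: C is ranked above A on 11 ballots, A above C on 15.

A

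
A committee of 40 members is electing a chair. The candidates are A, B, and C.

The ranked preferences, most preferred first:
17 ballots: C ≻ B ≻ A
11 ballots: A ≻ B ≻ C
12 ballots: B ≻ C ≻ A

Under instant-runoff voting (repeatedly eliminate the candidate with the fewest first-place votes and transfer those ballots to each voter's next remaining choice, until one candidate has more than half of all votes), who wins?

B

Round 1: A 11, B 12, C 17. A eliminated.
Round 2: B 23, C 17. B has a majority (≥21).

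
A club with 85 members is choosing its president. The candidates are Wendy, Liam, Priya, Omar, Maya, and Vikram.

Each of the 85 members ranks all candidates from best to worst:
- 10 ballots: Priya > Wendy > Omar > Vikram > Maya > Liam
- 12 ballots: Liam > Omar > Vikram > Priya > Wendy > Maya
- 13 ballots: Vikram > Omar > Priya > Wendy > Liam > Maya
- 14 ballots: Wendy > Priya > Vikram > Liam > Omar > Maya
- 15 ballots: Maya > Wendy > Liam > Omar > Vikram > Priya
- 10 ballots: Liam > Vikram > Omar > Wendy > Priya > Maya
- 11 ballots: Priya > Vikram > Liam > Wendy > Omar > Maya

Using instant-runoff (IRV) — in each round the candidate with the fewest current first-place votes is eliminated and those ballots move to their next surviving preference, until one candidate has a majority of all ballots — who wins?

Priya

Round 1: Wendy 14, Liam 22, Priya 21, Omar 0, Maya 15, Vikram 13. Omar eliminated.
Round 2: Wendy 14, Liam 22, Priya 21, Maya 15, Vikram 13. Vikram eliminated.
Round 3: Wendy 14, Liam 22, Priya 34, Maya 15. Wendy eliminated.
Round 4: Liam 22, Priya 48, Maya 15. Priya has a majority (≥43).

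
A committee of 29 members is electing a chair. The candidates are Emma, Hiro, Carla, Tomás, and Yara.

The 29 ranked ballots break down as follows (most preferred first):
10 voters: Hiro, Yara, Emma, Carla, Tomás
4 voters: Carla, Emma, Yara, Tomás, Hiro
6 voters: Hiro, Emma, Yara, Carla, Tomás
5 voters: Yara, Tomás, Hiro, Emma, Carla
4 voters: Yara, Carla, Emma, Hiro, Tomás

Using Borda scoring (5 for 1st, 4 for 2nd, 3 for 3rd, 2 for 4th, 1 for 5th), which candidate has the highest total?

Yara

Emma: 10×3 + 4×4 + 6×4 + 5×2 + 4×3 = 92
Hiro: 10×5 + 4×1 + 6×5 + 5×3 + 4×2 = 107
Carla: 10×2 + 4×5 + 6×2 + 5×1 + 4×4 = 73
Tomás: 10×1 + 4×2 + 6×1 + 5×4 + 4×1 = 48
Yara: 10×4 + 4×3 + 6×3 + 5×5 + 4×5 = 115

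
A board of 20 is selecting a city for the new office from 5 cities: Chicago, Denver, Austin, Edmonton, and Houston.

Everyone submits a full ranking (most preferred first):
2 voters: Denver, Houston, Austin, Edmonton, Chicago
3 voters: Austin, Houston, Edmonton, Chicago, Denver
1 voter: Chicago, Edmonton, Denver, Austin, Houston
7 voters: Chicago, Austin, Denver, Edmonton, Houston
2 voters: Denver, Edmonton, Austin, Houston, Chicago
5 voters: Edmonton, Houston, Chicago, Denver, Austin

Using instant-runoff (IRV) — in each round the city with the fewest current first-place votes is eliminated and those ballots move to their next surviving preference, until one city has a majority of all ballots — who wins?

Edmonton

Round 1: Chicago 8, Denver 4, Austin 3, Edmonton 5, Houston 0. Houston eliminated.
Round 2: Chicago 8, Denver 4, Austin 3, Edmonton 5. Austin eliminated.
Round 3: Chicago 8, Denver 4, Edmonton 8. Denver eliminated.
Round 4: Chicago 8, Edmonton 12. Edmonton has a majority (≥11).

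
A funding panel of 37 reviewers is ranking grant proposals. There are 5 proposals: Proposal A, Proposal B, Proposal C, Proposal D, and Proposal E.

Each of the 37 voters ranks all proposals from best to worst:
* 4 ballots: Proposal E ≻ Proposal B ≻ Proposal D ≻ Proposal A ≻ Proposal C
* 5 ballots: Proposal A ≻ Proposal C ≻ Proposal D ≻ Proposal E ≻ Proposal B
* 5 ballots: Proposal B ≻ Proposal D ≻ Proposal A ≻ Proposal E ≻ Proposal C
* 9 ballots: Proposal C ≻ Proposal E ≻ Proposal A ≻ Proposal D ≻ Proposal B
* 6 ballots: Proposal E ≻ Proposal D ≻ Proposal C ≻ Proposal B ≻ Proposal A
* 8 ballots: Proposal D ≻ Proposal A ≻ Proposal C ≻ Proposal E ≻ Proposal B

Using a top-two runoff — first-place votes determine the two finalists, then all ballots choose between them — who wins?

Round 1 first-place votes: Proposal A 5, Proposal B 5, Proposal C 9, Proposal D 8, Proposal E 10. Proposal E and Proposal C advance.
Runoff: Proposal E is ranked above Proposal C on 15 ballots, Proposal C above Proposal E on 22.

Proposal C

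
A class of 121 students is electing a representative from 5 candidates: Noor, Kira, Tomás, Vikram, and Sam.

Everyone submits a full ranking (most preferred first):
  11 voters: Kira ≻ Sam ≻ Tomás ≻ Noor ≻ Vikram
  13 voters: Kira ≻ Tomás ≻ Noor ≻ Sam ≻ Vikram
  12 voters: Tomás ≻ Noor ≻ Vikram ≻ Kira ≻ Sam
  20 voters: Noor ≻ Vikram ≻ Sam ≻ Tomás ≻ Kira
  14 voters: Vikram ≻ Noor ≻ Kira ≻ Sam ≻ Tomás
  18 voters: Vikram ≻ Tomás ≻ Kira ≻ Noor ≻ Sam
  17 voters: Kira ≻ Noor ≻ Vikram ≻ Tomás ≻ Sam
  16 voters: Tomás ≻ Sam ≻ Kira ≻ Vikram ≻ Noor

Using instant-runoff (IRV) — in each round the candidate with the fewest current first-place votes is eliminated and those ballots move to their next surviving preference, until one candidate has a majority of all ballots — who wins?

Vikram

Round 1: Noor 20, Kira 41, Tomás 28, Vikram 32, Sam 0. Sam eliminated.
Round 2: Noor 20, Kira 41, Tomás 28, Vikram 32. Noor eliminated.
Round 3: Kira 41, Tomás 28, Vikram 52. Tomás eliminated.
Round 4: Kira 57, Vikram 64. Vikram has a majority (≥61).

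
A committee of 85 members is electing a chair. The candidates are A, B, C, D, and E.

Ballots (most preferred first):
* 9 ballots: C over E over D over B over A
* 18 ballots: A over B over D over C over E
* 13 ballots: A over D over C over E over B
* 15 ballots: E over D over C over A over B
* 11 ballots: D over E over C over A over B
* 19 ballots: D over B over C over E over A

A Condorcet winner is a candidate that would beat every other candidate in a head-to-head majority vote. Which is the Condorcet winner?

D vs A: 54–31
D vs B: 67–18
D vs C: 76–9
D vs E: 61–24
D beats every other candidate.

D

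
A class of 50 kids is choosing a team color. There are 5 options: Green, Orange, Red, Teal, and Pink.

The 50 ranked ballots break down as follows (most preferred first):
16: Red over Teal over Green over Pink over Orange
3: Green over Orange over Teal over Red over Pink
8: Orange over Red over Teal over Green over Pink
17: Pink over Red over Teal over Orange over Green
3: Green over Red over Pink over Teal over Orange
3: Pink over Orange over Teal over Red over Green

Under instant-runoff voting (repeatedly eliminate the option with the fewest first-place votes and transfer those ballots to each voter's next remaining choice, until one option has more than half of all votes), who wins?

Red

Round 1: Green 6, Orange 8, Red 16, Teal 0, Pink 20. Teal eliminated.
Round 2: Green 6, Orange 8, Red 16, Pink 20. Green eliminated.
Round 3: Orange 11, Red 19, Pink 20. Orange eliminated.
Round 4: Red 30, Pink 20. Red has a majority (≥26).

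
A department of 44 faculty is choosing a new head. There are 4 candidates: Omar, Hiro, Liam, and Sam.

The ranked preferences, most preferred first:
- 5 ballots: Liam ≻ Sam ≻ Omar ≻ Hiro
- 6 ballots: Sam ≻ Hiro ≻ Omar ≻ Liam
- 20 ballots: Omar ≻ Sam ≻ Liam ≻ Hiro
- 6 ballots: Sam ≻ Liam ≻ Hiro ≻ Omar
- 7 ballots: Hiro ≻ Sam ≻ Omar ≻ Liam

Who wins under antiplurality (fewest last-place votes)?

Sam

Last-place votes: Omar 6, Hiro 25, Liam 13, Sam 0.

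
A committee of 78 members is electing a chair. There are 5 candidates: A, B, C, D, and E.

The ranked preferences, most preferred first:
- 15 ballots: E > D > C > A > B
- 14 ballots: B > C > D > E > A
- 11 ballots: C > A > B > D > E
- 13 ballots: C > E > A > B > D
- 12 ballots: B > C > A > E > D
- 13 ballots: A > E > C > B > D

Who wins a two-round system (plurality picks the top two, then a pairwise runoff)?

Round 1 first-place votes: A 13, B 26, C 24, D 0, E 15. B and C advance.
Runoff: B is ranked above C on 26 ballots, C above B on 52.

C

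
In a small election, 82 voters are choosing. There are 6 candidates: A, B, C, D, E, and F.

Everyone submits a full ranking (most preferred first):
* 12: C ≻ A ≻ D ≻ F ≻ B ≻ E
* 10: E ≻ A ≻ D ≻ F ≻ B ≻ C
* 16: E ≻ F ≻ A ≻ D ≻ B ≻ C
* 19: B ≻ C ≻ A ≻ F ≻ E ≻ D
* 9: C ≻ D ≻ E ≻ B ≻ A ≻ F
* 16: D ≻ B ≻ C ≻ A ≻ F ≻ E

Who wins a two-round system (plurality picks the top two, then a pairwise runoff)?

C

Round 1 first-place votes: A 0, B 19, C 21, D 16, E 26, F 0. E and C advance.
Runoff: E is ranked above C on 26 ballots, C above E on 56.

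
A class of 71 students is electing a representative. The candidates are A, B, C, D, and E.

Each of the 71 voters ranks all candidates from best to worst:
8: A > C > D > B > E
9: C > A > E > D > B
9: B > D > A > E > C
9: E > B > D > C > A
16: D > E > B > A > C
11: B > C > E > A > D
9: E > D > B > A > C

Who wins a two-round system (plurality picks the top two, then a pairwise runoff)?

Round 1 first-place votes: A 8, B 20, C 9, D 16, E 18. B and E advance.
Runoff: B is ranked above E on 28 ballots, E above B on 43.

E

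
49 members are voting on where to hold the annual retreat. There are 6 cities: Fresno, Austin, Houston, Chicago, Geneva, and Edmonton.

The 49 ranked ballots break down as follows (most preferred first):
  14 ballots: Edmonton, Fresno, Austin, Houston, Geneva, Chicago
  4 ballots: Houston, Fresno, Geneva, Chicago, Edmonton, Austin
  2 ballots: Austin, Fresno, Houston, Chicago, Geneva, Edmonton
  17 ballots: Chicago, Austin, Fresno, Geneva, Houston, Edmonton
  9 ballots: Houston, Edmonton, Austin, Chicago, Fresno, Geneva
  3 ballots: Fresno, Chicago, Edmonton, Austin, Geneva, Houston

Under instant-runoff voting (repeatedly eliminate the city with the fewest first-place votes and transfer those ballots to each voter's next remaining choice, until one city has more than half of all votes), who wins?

Houston

Round 1: Fresno 3, Austin 2, Houston 13, Chicago 17, Geneva 0, Edmonton 14. Geneva eliminated.
Round 2: Fresno 3, Austin 2, Houston 13, Chicago 17, Edmonton 14. Austin eliminated.
Round 3: Fresno 5, Houston 13, Chicago 17, Edmonton 14. Fresno eliminated.
Round 4: Houston 15, Chicago 20, Edmonton 14. Edmonton eliminated.
Round 5: Houston 29, Chicago 20. Houston has a majority (≥25).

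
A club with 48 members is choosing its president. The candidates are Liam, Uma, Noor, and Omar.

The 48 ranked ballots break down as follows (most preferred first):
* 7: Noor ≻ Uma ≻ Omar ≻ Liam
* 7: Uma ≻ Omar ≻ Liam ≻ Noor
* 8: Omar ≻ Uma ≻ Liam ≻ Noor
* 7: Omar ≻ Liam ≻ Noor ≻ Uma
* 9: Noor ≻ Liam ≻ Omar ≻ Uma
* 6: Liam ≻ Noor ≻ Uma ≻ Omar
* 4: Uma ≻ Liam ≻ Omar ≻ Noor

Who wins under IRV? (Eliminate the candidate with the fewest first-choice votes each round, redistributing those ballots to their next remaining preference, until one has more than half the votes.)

Round 1: Liam 6, Uma 11, Noor 16, Omar 15. Liam eliminated.
Round 2: Uma 11, Noor 22, Omar 15. Uma eliminated.
Round 3: Noor 22, Omar 26. Omar has a majority (≥25).

Omar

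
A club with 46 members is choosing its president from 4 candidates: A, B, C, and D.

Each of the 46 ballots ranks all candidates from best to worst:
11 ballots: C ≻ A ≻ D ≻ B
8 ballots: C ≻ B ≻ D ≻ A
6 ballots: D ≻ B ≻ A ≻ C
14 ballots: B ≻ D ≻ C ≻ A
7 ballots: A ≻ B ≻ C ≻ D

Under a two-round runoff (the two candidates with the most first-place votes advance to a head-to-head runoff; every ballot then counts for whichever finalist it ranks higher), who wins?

B

Round 1 first-place votes: A 7, B 14, C 19, D 6. C and B advance.
Runoff: C is ranked above B on 19 ballots, B above C on 27.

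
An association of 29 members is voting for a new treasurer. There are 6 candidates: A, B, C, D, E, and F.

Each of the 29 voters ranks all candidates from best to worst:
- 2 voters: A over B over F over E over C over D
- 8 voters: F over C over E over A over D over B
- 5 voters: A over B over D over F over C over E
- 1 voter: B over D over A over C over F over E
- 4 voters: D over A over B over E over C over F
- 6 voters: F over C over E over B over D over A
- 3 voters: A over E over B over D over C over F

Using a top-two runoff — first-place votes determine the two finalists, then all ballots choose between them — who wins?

Round 1 first-place votes: A 10, B 1, C 0, D 4, E 0, F 14. F and A advance.
Runoff: F is ranked above A on 14 ballots, A above F on 15.

A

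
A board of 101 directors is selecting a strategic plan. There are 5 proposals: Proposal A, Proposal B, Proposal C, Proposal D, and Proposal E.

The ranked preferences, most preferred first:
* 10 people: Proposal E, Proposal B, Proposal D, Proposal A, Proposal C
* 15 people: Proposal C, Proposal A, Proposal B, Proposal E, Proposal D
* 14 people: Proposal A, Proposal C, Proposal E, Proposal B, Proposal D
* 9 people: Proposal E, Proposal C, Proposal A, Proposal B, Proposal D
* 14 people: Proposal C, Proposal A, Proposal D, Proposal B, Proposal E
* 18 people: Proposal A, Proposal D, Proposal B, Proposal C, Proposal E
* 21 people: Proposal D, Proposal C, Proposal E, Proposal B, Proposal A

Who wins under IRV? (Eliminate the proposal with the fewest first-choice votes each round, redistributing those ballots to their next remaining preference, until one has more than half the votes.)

Proposal C

Round 1: Proposal A 32, Proposal B 0, Proposal C 29, Proposal D 21, Proposal E 19. Proposal B eliminated.
Round 2: Proposal A 32, Proposal C 29, Proposal D 21, Proposal E 19. Proposal E eliminated.
Round 3: Proposal A 32, Proposal C 38, Proposal D 31. Proposal D eliminated.
Round 4: Proposal A 42, Proposal C 59. Proposal C has a majority (≥51).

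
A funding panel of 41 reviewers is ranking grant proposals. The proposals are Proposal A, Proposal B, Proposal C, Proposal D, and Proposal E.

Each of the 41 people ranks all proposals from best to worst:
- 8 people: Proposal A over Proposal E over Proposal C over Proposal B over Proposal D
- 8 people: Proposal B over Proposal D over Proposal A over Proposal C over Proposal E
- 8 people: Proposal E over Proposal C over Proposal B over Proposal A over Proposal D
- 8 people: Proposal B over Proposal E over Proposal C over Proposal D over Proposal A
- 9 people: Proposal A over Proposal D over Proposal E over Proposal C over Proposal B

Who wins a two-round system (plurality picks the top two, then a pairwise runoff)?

Round 1 first-place votes: Proposal A 17, Proposal B 16, Proposal C 0, Proposal D 0, Proposal E 8. Proposal A and Proposal B advance.
Runoff: Proposal A is ranked above Proposal B on 17 ballots, Proposal B above Proposal A on 24.

Proposal B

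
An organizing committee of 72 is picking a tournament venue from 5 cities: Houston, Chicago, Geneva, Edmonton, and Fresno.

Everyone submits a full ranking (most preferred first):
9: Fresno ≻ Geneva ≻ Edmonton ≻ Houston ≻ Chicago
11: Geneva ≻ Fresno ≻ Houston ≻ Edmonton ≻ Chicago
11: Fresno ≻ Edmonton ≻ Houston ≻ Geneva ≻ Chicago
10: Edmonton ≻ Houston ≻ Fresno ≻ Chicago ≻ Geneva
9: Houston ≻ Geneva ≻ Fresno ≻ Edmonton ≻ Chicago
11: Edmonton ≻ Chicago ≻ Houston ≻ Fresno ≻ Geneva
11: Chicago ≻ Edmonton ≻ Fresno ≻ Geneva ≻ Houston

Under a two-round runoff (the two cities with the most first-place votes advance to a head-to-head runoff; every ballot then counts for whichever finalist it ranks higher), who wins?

Round 1 first-place votes: Houston 9, Chicago 11, Geneva 11, Edmonton 21, Fresno 20. Edmonton and Fresno advance.
Runoff: Edmonton is ranked above Fresno on 32 ballots, Fresno above Edmonton on 40.

Fresno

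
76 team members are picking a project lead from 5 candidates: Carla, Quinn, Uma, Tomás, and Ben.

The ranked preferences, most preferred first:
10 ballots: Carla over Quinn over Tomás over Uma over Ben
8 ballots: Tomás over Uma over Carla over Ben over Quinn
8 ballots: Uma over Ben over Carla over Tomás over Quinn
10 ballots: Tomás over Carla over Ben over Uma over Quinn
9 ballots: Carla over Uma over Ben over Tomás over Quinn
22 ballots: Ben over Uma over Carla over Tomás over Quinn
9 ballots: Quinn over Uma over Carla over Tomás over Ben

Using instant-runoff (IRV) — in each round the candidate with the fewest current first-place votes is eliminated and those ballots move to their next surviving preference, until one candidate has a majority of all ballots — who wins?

Carla

Round 1: Carla 19, Quinn 9, Uma 8, Tomás 18, Ben 22. Uma eliminated.
Round 2: Carla 19, Quinn 9, Tomás 18, Ben 30. Quinn eliminated.
Round 3: Carla 28, Tomás 18, Ben 30. Tomás eliminated.
Round 4: Carla 46, Ben 30. Carla has a majority (≥39).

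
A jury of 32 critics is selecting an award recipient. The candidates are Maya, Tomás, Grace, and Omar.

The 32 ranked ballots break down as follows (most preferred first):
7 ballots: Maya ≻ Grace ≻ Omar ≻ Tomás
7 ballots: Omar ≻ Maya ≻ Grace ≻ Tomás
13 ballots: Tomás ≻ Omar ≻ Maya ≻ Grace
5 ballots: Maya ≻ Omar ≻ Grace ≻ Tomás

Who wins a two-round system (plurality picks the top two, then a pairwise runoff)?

Round 1 first-place votes: Maya 12, Tomás 13, Grace 0, Omar 7. Tomás and Maya advance.
Runoff: Tomás is ranked above Maya on 13 ballots, Maya above Tomás on 19.

Maya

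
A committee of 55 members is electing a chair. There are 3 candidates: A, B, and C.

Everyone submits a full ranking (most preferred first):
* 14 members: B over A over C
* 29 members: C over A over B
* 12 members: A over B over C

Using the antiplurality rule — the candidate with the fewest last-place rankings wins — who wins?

A

Last-place votes: A 0, B 29, C 26.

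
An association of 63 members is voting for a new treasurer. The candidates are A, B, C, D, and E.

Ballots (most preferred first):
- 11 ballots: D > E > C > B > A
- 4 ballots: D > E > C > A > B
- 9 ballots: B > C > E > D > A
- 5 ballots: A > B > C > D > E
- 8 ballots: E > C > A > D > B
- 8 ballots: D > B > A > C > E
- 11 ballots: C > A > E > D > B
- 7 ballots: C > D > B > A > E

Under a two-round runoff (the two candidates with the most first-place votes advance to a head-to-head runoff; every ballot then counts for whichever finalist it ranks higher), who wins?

C

Round 1 first-place votes: A 5, B 9, C 18, D 23, E 8. D and C advance.
Runoff: D is ranked above C on 23 ballots, C above D on 40.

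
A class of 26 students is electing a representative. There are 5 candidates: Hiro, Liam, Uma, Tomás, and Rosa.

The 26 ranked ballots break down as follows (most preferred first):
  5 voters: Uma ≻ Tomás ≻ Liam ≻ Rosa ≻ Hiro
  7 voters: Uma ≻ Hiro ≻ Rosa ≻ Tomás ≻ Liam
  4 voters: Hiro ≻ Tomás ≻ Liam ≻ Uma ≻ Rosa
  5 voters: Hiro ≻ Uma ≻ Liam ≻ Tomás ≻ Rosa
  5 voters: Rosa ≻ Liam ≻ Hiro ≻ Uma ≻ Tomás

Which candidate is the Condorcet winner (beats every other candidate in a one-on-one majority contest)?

Hiro vs Liam: 16–10
Hiro vs Uma: 14–12
Hiro vs Tomás: 21–5
Hiro vs Rosa: 16–10
Hiro beats every other candidate.

Hiro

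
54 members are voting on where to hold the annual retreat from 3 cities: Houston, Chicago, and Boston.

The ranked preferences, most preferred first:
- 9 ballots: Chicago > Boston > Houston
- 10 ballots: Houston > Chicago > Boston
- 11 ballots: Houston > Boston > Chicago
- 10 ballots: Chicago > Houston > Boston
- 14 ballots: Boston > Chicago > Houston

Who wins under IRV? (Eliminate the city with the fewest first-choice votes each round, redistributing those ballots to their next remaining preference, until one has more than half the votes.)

Chicago

Round 1: Houston 21, Chicago 19, Boston 14. Boston eliminated.
Round 2: Houston 21, Chicago 33. Chicago has a majority (≥28).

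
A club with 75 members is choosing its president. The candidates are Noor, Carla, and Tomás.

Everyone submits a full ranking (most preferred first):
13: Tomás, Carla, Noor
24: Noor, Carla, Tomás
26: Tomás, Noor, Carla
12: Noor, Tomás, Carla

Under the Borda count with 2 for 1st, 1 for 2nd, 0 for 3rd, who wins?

Noor

Noor: 13×0 + 24×2 + 26×1 + 12×2 = 98
Carla: 13×1 + 24×1 + 26×0 + 12×0 = 37
Tomás: 13×2 + 24×0 + 26×2 + 12×1 = 90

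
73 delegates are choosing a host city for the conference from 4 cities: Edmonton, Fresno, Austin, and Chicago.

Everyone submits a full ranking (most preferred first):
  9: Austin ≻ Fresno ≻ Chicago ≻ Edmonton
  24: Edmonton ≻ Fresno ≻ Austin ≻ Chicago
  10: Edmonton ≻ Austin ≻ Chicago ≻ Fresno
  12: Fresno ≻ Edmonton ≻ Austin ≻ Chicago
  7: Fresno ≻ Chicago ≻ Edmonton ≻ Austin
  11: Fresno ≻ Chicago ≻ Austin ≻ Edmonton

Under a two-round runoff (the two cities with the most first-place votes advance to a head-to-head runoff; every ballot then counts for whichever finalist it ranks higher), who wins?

Round 1 first-place votes: Edmonton 34, Fresno 30, Austin 9, Chicago 0. Edmonton and Fresno advance.
Runoff: Edmonton is ranked above Fresno on 34 ballots, Fresno above Edmonton on 39.

Fresno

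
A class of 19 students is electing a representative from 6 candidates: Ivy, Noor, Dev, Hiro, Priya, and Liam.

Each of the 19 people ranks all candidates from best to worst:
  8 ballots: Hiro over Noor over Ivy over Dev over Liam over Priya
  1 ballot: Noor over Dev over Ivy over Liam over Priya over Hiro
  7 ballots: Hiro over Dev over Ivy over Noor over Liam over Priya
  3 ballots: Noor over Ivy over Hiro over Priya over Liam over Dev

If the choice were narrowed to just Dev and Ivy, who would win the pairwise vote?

Ivy

Dev is ranked above Ivy on 8 ballots; Ivy above Dev on 11.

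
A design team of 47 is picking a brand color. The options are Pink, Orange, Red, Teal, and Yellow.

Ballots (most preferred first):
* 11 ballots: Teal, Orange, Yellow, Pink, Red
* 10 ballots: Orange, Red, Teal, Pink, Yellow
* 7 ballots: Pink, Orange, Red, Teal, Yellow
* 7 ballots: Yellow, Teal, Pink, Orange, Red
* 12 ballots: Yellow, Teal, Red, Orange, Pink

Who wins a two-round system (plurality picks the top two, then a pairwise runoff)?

Teal

Round 1 first-place votes: Pink 7, Orange 10, Red 0, Teal 11, Yellow 19. Yellow and Teal advance.
Runoff: Yellow is ranked above Teal on 19 ballots, Teal above Yellow on 28.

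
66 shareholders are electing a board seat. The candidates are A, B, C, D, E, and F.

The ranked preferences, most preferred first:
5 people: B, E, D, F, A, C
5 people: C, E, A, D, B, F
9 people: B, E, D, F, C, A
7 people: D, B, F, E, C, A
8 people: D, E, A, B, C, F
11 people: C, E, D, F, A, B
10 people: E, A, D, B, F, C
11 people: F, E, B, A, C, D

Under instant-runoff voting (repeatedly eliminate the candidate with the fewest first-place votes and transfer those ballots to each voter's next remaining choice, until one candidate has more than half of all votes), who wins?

Round 1: A 0, B 14, C 16, D 15, E 10, F 11. A eliminated.
Round 2: B 14, C 16, D 15, E 10, F 11. E eliminated.
Round 3: B 14, C 16, D 25, F 11. F eliminated.
Round 4: B 25, C 16, D 25. C eliminated.
Round 5: B 25, D 41. D has a majority (≥34).

D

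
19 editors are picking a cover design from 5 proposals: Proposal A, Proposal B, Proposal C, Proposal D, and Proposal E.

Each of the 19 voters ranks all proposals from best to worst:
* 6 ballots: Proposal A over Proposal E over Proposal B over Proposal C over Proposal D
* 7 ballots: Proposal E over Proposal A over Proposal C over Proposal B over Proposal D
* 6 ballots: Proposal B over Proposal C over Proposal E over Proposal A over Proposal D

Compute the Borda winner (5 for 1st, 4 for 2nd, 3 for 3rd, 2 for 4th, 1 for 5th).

Proposal A: 6×5 + 7×4 + 6×2 = 70
Proposal B: 6×3 + 7×2 + 6×5 = 62
Proposal C: 6×2 + 7×3 + 6×4 = 57
Proposal D: 6×1 + 7×1 + 6×1 = 19
Proposal E: 6×4 + 7×5 + 6×3 = 77

Proposal E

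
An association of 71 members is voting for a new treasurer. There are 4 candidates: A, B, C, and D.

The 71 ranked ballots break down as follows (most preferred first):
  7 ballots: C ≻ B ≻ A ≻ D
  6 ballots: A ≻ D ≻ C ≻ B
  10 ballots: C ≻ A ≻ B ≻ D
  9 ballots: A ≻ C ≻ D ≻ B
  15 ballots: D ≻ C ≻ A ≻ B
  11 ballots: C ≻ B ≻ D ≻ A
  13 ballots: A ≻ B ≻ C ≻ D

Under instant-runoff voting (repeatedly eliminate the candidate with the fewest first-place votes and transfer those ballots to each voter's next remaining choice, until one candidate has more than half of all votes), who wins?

C

Round 1: A 28, B 0, C 28, D 15. B eliminated.
Round 2: A 28, C 28, D 15. D eliminated.
Round 3: A 28, C 43. C has a majority (≥36).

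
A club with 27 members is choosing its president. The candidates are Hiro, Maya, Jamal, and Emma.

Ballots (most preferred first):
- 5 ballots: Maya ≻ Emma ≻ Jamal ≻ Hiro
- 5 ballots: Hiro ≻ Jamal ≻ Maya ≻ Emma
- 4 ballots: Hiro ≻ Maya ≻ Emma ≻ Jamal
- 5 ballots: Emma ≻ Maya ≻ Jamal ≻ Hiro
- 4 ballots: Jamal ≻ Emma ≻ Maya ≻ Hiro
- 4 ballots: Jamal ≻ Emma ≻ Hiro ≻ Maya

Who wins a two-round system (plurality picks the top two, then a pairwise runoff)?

Round 1 first-place votes: Hiro 9, Maya 5, Jamal 8, Emma 5. Hiro and Jamal advance.
Runoff: Hiro is ranked above Jamal on 9 ballots, Jamal above Hiro on 18.

Jamal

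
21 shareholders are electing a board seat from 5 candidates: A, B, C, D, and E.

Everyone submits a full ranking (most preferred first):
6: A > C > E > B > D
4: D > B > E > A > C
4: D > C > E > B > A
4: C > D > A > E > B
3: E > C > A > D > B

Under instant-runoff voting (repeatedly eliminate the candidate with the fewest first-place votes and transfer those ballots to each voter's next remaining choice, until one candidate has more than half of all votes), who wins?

Round 1: A 6, B 0, C 4, D 8, E 3. B eliminated.
Round 2: A 6, C 4, D 8, E 3. E eliminated.
Round 3: A 6, C 7, D 8. A eliminated.
Round 4: C 13, D 8. C has a majority (≥11).

C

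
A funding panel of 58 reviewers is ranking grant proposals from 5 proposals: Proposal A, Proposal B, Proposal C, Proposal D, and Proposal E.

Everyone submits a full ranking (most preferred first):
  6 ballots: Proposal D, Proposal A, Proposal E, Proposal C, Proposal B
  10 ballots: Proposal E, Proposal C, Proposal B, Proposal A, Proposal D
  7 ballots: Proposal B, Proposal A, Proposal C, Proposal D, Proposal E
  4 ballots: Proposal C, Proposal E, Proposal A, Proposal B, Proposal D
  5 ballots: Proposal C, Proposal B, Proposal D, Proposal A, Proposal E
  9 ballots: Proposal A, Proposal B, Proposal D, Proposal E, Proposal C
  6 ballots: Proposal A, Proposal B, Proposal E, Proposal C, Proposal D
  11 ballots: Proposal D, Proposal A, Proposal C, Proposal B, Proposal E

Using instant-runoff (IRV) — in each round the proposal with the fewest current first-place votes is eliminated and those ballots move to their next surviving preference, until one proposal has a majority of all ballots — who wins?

Proposal A

Round 1: Proposal A 15, Proposal B 7, Proposal C 9, Proposal D 17, Proposal E 10. Proposal B eliminated.
Round 2: Proposal A 22, Proposal C 9, Proposal D 17, Proposal E 10. Proposal C eliminated.
Round 3: Proposal A 22, Proposal D 22, Proposal E 14. Proposal E eliminated.
Round 4: Proposal A 36, Proposal D 22. Proposal A has a majority (≥30).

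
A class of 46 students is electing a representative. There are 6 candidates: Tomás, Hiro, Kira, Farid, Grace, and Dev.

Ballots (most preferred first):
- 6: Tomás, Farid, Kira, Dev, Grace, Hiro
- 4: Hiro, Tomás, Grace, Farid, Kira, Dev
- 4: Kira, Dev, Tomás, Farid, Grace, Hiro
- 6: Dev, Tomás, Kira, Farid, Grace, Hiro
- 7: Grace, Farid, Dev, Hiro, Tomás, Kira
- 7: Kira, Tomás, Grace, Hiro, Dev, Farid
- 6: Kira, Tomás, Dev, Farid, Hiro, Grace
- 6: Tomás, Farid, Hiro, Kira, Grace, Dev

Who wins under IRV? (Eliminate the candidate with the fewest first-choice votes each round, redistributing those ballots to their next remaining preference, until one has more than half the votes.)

Round 1: Tomás 12, Hiro 4, Kira 17, Farid 0, Grace 7, Dev 6. Farid eliminated.
Round 2: Tomás 12, Hiro 4, Kira 17, Grace 7, Dev 6. Hiro eliminated.
Round 3: Tomás 16, Kira 17, Grace 7, Dev 6. Dev eliminated.
Round 4: Tomás 22, Kira 17, Grace 7. Grace eliminated.
Round 5: Tomás 29, Kira 17. Tomás has a majority (≥24).

Tomás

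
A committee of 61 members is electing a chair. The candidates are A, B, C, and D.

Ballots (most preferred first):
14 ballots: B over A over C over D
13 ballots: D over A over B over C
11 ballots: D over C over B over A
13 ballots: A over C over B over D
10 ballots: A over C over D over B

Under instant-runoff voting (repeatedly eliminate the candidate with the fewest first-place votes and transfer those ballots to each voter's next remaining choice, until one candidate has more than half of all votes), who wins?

Round 1: A 23, B 14, C 0, D 24. C eliminated.
Round 2: A 23, B 14, D 24. B eliminated.
Round 3: A 37, D 24. A has a majority (≥31).

A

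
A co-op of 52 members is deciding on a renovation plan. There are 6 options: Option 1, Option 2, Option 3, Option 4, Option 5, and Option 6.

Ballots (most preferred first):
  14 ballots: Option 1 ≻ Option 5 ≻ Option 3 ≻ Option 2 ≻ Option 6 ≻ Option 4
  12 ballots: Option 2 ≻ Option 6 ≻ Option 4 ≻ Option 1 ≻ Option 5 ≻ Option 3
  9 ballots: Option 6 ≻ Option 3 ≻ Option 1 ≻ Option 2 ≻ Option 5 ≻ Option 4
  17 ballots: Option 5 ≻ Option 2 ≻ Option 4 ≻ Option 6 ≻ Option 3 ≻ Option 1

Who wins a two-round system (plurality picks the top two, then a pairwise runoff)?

Round 1 first-place votes: Option 1 14, Option 2 12, Option 3 0, Option 4 0, Option 5 17, Option 6 9. Option 5 and Option 1 advance.
Runoff: Option 5 is ranked above Option 1 on 17 ballots, Option 1 above Option 5 on 35.

Option 1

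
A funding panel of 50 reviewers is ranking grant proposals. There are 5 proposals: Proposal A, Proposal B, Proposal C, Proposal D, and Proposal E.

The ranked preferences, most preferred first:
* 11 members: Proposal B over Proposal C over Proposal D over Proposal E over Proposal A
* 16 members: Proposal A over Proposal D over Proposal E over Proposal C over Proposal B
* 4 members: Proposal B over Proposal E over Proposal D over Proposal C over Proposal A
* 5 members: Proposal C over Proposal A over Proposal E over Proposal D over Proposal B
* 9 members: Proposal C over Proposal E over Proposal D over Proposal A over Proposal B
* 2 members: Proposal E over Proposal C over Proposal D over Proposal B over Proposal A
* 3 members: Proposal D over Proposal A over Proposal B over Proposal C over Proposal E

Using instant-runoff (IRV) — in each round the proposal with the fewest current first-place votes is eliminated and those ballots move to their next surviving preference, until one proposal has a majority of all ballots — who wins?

Round 1: Proposal A 16, Proposal B 15, Proposal C 14, Proposal D 3, Proposal E 2. Proposal E eliminated.
Round 2: Proposal A 16, Proposal B 15, Proposal C 16, Proposal D 3. Proposal D eliminated.
Round 3: Proposal A 19, Proposal B 15, Proposal C 16. Proposal B eliminated.
Round 4: Proposal A 19, Proposal C 31. Proposal C has a majority (≥26).

Proposal C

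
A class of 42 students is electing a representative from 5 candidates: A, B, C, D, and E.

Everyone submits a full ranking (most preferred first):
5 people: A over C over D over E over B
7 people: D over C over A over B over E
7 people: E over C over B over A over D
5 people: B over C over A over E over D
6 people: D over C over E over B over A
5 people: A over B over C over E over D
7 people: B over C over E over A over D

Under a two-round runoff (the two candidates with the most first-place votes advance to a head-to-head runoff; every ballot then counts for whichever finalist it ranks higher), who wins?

B

Round 1 first-place votes: A 10, B 12, C 0, D 13, E 7. D and B advance.
Runoff: D is ranked above B on 18 ballots, B above D on 24.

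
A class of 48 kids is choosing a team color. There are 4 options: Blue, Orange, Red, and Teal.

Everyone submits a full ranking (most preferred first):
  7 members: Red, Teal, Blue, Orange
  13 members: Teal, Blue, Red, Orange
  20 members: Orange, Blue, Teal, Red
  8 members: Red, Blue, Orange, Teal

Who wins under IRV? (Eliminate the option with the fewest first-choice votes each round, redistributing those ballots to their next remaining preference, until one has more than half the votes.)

Round 1: Blue 0, Orange 20, Red 15, Teal 13. Blue eliminated.
Round 2: Orange 20, Red 15, Teal 13. Teal eliminated.
Round 3: Orange 20, Red 28. Red has a majority (≥25).

Red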